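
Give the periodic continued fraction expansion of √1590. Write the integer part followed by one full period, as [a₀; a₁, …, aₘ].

a₀ = ⌊√1590⌋ = 39.
With m₀=0, d₀=1 and mₖ₊₁ = dₖaₖ − mₖ, dₖ₊₁ = (n − mₖ₊₁²)/dₖ, aₖ₊₁ = ⌊(a₀+mₖ₊₁)/dₖ₊₁⌋:
  k=1: m=39, d=69, a=1
  k=2: m=30, d=10, a=6
  k=3: m=30, d=69, a=1
  k=4: m=39, d=1, a=78
d=1 and a=2a₀=78 at k=4, so the next step gives (m, d) = (39, 69) again — its k=1 value — and the period has length 4.

[39; 1, 6, 1, 78]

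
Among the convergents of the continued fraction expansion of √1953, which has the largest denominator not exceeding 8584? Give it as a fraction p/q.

139163/3149

√1953 = [44; 5, 5, 3, 12, 3, 5, 5, 88, …] (period length 8).
Convergents:
  p_0/q_0 = 44/1
  p_1/q_1 = 221/5
  p_2/q_2 = 1149/26
  p_3/q_3 = 3668/83
  p_4/q_4 = 45165/1022
  p_5/q_5 = 139163/3149
  p_6/q_6 = 740980/16767
q_5 = 3149 ≤ 8584 < 16767 = q_6, so the answer is 139163/3149.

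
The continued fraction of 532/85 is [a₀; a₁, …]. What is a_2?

532 = 6·85 + 22   →  a_0 = 6
85 = 3·22 + 19   →  a_1 = 3
22 = 1·19 + 3   →  a_2 = 1

1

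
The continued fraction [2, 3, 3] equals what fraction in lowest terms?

23/10

Using pₖ = aₖpₖ₋₁ + pₖ₋₂ and qₖ = aₖqₖ₋₁ + qₖ₋₂:
  k=0: a=2, p=2, q=1
  k=1: a=3, p=7, q=3
  k=2: a=3, p=23, q=10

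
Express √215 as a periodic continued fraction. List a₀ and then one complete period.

[14; 1, 1, 1, 28]

a₀ = ⌊√215⌋ = 14.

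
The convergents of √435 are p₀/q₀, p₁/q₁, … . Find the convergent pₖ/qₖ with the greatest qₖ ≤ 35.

146/7

√435 = [20; 1, 5, 1, 40, …] (period length 4).
Convergents:
  p_0/q_0 = 20/1
  p_1/q_1 = 21/1
  p_2/q_2 = 125/6
  p_3/q_3 = 146/7
  p_4/q_4 = 5965/286
q_3 = 7 ≤ 35 < 286 = q_4, so the answer is 146/7.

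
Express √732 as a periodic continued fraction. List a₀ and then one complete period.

[27; 18, 54]

a₀ = ⌊√732⌋ = 27.
With m₀=0, d₀=1 and mₖ₊₁ = dₖaₖ − mₖ, dₖ₊₁ = (n − mₖ₊₁²)/dₖ, aₖ₊₁ = ⌊(a₀+mₖ₊₁)/dₖ₊₁⌋:
  k=1: m=27, d=3, a=18
  k=2: m=27, d=1, a=54
d=1 and a=2a₀=54 at k=2, so the next step gives (m, d) = (27, 3) again — its k=1 value — and the period has length 2.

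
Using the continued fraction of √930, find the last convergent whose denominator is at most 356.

√930 = [30; 2, 60, …] (period length 2).
Convergents:
  p_0/q_0 = 30/1
  p_1/q_1 = 61/2
  p_2/q_2 = 3690/121
  p_3/q_3 = 7441/244
  p_4/q_4 = 450150/14761
q_3 = 244 ≤ 356 < 14761 = q_4, so the answer is 7441/244.

7441/244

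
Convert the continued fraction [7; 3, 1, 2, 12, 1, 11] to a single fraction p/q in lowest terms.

Using pₖ = aₖpₖ₋₁ + pₖ₋₂ and qₖ = aₖqₖ₋₁ + qₖ₋₂:
  k=0: a=7, p=7, q=1
  k=1: a=3, p=22, q=3
  k=2: a=1, p=29, q=4
  k=3: a=2, p=80, q=11
  k=4: a=12, p=989, q=136
  k=5: a=1, p=1069, q=147
  k=6: a=11, p=12748, q=1753

12748/1753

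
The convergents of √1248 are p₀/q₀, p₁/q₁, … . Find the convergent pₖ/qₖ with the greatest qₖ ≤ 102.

√1248 = [35; 3, 17, 3, 70, …] (period length 4).
Convergents:
  p_0/q_0 = 35/1
  p_1/q_1 = 106/3
  p_2/q_2 = 1837/52
  p_3/q_3 = 5617/159
q_2 = 52 ≤ 102 < 159 = q_3, so the answer is 1837/52.

1837/52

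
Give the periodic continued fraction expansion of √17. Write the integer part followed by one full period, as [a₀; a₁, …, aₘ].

a₀ = ⌊√17⌋ = 4.

[4; 8]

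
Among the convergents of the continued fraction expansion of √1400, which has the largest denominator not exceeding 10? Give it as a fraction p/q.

√1400 = [37; 2, 2, 2, 74, …] (period length 4).
Convergents:
  p_0/q_0 = 37/1
  p_1/q_1 = 75/2
  p_2/q_2 = 187/5
  p_3/q_3 = 449/12
q_2 = 5 ≤ 10 < 12 = q_3, so the answer is 187/5.

187/5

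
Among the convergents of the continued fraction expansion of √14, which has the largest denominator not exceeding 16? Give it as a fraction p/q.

√14 = [3; 1, 2, 1, 6, …] (period length 4).
Convergents:
  p_0/q_0 = 3/1
  p_1/q_1 = 4/1
  p_2/q_2 = 11/3
  p_3/q_3 = 15/4
  p_4/q_4 = 101/27
q_3 = 4 ≤ 16 < 27 = q_4, so the answer is 15/4.

15/4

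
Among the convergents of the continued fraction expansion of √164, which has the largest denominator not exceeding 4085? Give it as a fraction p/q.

√164 = [12; 1, 4, 6, 4, 1, 24, …] (period length 6).
Convergents:
  p_0/q_0 = 12/1
  p_1/q_1 = 13/1
  p_2/q_2 = 64/5
  p_3/q_3 = 397/31
  p_4/q_4 = 1652/129
  p_5/q_5 = 2049/160
  p_6/q_6 = 50828/3969
  p_7/q_7 = 52877/4129
q_6 = 3969 ≤ 4085 < 4129 = q_7, so the answer is 50828/3969.

50828/3969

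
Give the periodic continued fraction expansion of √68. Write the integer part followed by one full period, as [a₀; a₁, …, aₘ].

[8; 4, 16]

a₀ = ⌊√68⌋ = 8.
With m₀=0, d₀=1 and mₖ₊₁ = dₖaₖ − mₖ, dₖ₊₁ = (n − mₖ₊₁²)/dₖ, aₖ₊₁ = ⌊(a₀+mₖ₊₁)/dₖ₊₁⌋:
  k=1: m=8, d=4, a=4
  k=2: m=8, d=1, a=16
d=1 and a=2a₀=16 at k=2, so the next step gives (m, d) = (8, 4) again — its k=1 value — and the period has length 2.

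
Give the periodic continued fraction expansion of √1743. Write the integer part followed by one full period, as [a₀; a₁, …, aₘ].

[41; 1, 2, 1, 82]

a₀ = ⌊√1743⌋ = 41.
With m₀=0, d₀=1 and mₖ₊₁ = dₖaₖ − mₖ, dₖ₊₁ = (n − mₖ₊₁²)/dₖ, aₖ₊₁ = ⌊(a₀+mₖ₊₁)/dₖ₊₁⌋:
  k=1: m=41, d=62, a=1
  k=2: m=21, d=21, a=2
  k=3: m=21, d=62, a=1
  k=4: m=41, d=1, a=82
d=1 and a=2a₀=82 at k=4, so the next step gives (m, d) = (41, 62) again — its k=1 value — and the period has length 4.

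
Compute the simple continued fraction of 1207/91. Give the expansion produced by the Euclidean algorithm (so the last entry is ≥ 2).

[13; 3, 1, 3, 1, 4]

1207 = 13×91 + 24
91 = 3×24 + 19
24 = 1×19 + 5
19 = 3×5 + 4
5 = 1×4 + 1
4 = 4×1 + 0  (stop)
So 1207/91 = [13; 3, 1, 3, 1, 4].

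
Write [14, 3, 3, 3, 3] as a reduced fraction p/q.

Fold from the inside: start with 3/1.
  3 + 1/3 = 10/3
  3 + 3/10 = 33/10
  3 + 10/33 = 109/33
  14 + 33/109 = 1559/109

1559/109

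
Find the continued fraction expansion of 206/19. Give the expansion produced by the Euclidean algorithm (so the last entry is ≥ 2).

[10; 1, 5, 3]

206 = 10×19 + 16
19 = 1×16 + 3
16 = 5×3 + 1
3 = 3×1 + 0  (stop)
So 206/19 = [10; 1, 5, 3].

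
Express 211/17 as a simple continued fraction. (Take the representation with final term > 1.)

211 = 12×17 + 7
17 = 2×7 + 3
7 = 2×3 + 1
3 = 3×1 + 0  (stop)
So 211/17 = [12; 2, 2, 3].

[12; 2, 2, 3]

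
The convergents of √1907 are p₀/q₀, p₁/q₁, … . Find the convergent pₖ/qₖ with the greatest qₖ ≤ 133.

√1907 = [43; 1, 2, 43, 2, 1, 86, …] (period length 6).
Convergents:
  p_0/q_0 = 43/1
  p_1/q_1 = 44/1
  p_2/q_2 = 131/3
  p_3/q_3 = 5677/130
  p_4/q_4 = 11485/263
q_3 = 130 ≤ 133 < 263 = q_4, so the answer is 5677/130.

5677/130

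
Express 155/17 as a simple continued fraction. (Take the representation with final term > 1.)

[9; 8, 2]

155 = 9*17 + 2
17 = 8*2 + 1
2 = 2*1 + 0  (stop)
So 155/17 = [9; 8, 2].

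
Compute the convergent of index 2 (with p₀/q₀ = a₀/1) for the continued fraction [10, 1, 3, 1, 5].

43/4

Using pₖ = aₖpₖ₋₁ + pₖ₋₂, qₖ = aₖqₖ₋₁ + qₖ₋₂ (with p₋₁=1, p₋₂=0, q₋₁=0, q₋₂=1):
  k=0: a=10, p=10, q=1
  k=1: a=1, p=11, q=1
  k=2: a=3, p=43, q=4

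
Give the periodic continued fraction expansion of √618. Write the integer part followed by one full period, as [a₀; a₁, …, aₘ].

a₀ = ⌊√618⌋ = 24.
With m₀=0, d₀=1 and mₖ₊₁ = dₖaₖ − mₖ, dₖ₊₁ = (n − mₖ₊₁²)/dₖ, aₖ₊₁ = ⌊(a₀+mₖ₊₁)/dₖ₊₁⌋:
  k=1: m=24, d=42, a=1
  k=2: m=18, d=7, a=6
  k=3: m=24, d=6, a=8
  k=4: m=24, d=7, a=6
  k=5: m=18, d=42, a=1
  k=6: m=24, d=1, a=48
d=1 and a=2a₀=48 at k=6, so the next step gives (m, d) = (24, 42) again — its k=1 value — and the period has length 6.

[24; 1, 6, 8, 6, 1, 48]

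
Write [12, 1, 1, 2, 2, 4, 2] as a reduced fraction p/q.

1485/118

Using pₖ = aₖpₖ₋₁ + pₖ₋₂ and qₖ = aₖqₖ₋₁ + qₖ₋₂:
  k=0: a=12, p=12, q=1
  k=1: a=1, p=13, q=1
  k=2: a=1, p=25, q=2
  k=3: a=2, p=63, q=5
  k=4: a=2, p=151, q=12
  k=5: a=4, p=667, q=53
  k=6: a=2, p=1485, q=118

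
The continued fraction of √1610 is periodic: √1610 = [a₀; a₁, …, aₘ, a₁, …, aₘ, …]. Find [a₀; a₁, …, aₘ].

a₀ = ⌊√1610⌋ = 40.
With m₀=0, d₀=1 and mₖ₊₁ = dₖaₖ − mₖ, dₖ₊₁ = (n − mₖ₊₁²)/dₖ, aₖ₊₁ = ⌊(a₀+mₖ₊₁)/dₖ₊₁⌋:
  k=1: m=40, d=10, a=8
  k=2: m=40, d=1, a=80
d=1 and a=2a₀=80 at k=2, so the next step gives (m, d) = (40, 10) again — its k=1 value — and the period has length 2.

[40; 8, 80]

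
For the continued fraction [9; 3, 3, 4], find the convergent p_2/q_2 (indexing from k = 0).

93/10

Using pₖ = aₖpₖ₋₁ + pₖ₋₂, qₖ = aₖqₖ₋₁ + qₖ₋₂ (with p₋₁=1, p₋₂=0, q₋₁=0, q₋₂=1):
  k=0: a=9, p=9, q=1
  k=1: a=3, p=28, q=3
  k=2: a=3, p=93, q=10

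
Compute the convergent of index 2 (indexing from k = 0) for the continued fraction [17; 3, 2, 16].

121/7

Using pₖ = aₖpₖ₋₁ + pₖ₋₂, qₖ = aₖqₖ₋₁ + qₖ₋₂ (with p₋₁=1, p₋₂=0, q₋₁=0, q₋₂=1):
  k=0: a=17, p=17, q=1
  k=1: a=3, p=52, q=3
  k=2: a=2, p=121, q=7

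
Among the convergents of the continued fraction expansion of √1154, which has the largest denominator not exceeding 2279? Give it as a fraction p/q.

77351/2277

√1154 = [33; 1, 32, 1, 66, …] (period length 4).
Convergents:
  p_0/q_0 = 33/1
  p_1/q_1 = 34/1
  p_2/q_2 = 1121/33
  p_3/q_3 = 1155/34
  p_4/q_4 = 77351/2277
  p_5/q_5 = 78506/2311
q_4 = 2277 ≤ 2279 < 2311 = q_5, so the answer is 77351/2277.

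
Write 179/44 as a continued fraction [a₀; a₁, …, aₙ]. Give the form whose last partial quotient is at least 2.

[4; 14, 1, 2]

179 = 4×44 + 3
44 = 14×3 + 2
3 = 1×2 + 1
2 = 2×1 + 0  (stop)
So 179/44 = [4; 14, 1, 2].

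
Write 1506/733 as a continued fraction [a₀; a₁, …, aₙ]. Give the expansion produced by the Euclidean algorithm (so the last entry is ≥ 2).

1506 = 2×733 + 40
733 = 18×40 + 13
40 = 3×13 + 1
13 = 13×1 + 0  (stop)
So 1506/733 = [2; 18, 3, 13].

[2; 18, 3, 13]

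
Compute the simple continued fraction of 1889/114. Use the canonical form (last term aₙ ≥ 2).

1889 = 16×114 + 65
114 = 1×65 + 49
65 = 1×49 + 16
49 = 3×16 + 1
16 = 16×1 + 0  (stop)
So 1889/114 = [16; 1, 1, 3, 16].

[16; 1, 1, 3, 16]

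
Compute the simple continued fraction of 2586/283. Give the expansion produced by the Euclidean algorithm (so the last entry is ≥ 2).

2586 = 9*283 + 39
283 = 7*39 + 10
39 = 3*10 + 9
10 = 1*9 + 1
9 = 9*1 + 0  (stop)
So 2586/283 = [9; 7, 3, 1, 9].

[9; 7, 3, 1, 9]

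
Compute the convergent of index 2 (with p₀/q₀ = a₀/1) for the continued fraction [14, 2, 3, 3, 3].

101/7

Using pₖ = aₖpₖ₋₁ + pₖ₋₂, qₖ = aₖqₖ₋₁ + qₖ₋₂ (with p₋₁=1, p₋₂=0, q₋₁=0, q₋₂=1):
  k=0: a=14, p=14, q=1
  k=1: a=2, p=29, q=2
  k=2: a=3, p=101, q=7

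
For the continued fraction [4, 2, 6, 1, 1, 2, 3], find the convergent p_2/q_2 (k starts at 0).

58/13

Using pₖ = aₖpₖ₋₁ + pₖ₋₂, qₖ = aₖqₖ₋₁ + qₖ₋₂ (with p₋₁=1, p₋₂=0, q₋₁=0, q₋₂=1):
  k=0: a=4, p=4, q=1
  k=1: a=2, p=9, q=2
  k=2: a=6, p=58, q=13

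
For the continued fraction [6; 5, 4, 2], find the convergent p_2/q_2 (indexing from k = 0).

Using pₖ = aₖpₖ₋₁ + pₖ₋₂, qₖ = aₖqₖ₋₁ + qₖ₋₂ (with p₋₁=1, p₋₂=0, q₋₁=0, q₋₂=1):
  k=0: a=6, p=6, q=1
  k=1: a=5, p=31, q=5
  k=2: a=4, p=130, q=21

130/21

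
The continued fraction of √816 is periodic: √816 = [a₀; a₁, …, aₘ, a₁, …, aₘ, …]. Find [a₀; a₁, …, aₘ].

a₀ = ⌊√816⌋ = 28.
With m₀=0, d₀=1 and mₖ₊₁ = dₖaₖ − mₖ, dₖ₊₁ = (n − mₖ₊₁²)/dₖ, aₖ₊₁ = ⌊(a₀+mₖ₊₁)/dₖ₊₁⌋:
  k=1: m=28, d=32, a=1
  k=2: m=4, d=25, a=1
  k=3: m=21, d=15, a=3
  k=4: m=24, d=16, a=3
  k=5: m=24, d=15, a=3
  k=6: m=21, d=25, a=1
  k=7: m=4, d=32, a=1
  k=8: m=28, d=1, a=56
d=1 and a=2a₀=56 at k=8, so the next step gives (m, d) = (28, 32) again — its k=1 value — and the period has length 8.

[28; 1, 1, 3, 3, 3, 1, 1, 56]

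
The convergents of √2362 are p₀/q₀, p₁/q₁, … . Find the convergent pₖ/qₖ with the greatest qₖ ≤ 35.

243/5

√2362 = [48; 1, 1, 1, 1, 96, …] (period length 5).
Convergents:
  p_0/q_0 = 48/1
  p_1/q_1 = 49/1
  p_2/q_2 = 97/2
  p_3/q_3 = 146/3
  p_4/q_4 = 243/5
  p_5/q_5 = 23474/483
q_4 = 5 ≤ 35 < 483 = q_5, so the answer is 243/5.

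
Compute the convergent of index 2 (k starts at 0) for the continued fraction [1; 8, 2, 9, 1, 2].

Using pₖ = aₖpₖ₋₁ + pₖ₋₂, qₖ = aₖqₖ₋₁ + qₖ₋₂ (with p₋₁=1, p₋₂=0, q₋₁=0, q₋₂=1):
  k=0: a=1, p=1, q=1
  k=1: a=8, p=9, q=8
  k=2: a=2, p=19, q=17

19/17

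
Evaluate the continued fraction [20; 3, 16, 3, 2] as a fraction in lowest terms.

Fold from the inside: start with 2/1.
  3 + 1/2 = 7/2
  16 + 2/7 = 114/7
  3 + 7/114 = 349/114
  20 + 114/349 = 7094/349

7094/349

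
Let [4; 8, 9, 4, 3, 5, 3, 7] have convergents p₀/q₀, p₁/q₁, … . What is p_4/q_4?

4012/973

Using pₖ = aₖpₖ₋₁ + pₖ₋₂, qₖ = aₖqₖ₋₁ + qₖ₋₂ (with p₋₁=1, p₋₂=0, q₋₁=0, q₋₂=1):
  k=0: a=4, p=4, q=1
  k=1: a=8, p=33, q=8
  k=2: a=9, p=301, q=73
  k=3: a=4, p=1237, q=300
  k=4: a=3, p=4012, q=973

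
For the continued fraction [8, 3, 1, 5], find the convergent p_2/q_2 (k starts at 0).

33/4

Using pₖ = aₖpₖ₋₁ + pₖ₋₂, qₖ = aₖqₖ₋₁ + qₖ₋₂ (with p₋₁=1, p₋₂=0, q₋₁=0, q₋₂=1):
  k=0: a=8, p=8, q=1
  k=1: a=3, p=25, q=3
  k=2: a=1, p=33, q=4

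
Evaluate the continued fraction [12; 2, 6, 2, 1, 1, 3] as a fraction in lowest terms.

3091/248

Fold from the inside: start with 3/1.
  1 + 1/3 = 4/3
  1 + 3/4 = 7/4
  2 + 4/7 = 18/7
  6 + 7/18 = 115/18
  2 + 18/115 = 248/115
  12 + 115/248 = 3091/248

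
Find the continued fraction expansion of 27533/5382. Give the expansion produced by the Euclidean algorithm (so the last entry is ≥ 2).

[5; 8, 1, 1, 1, 3, 3, 17]

27533 = 5*5382 + 623
5382 = 8*623 + 398
623 = 1*398 + 225
398 = 1*225 + 173
225 = 1*173 + 52
173 = 3*52 + 17
52 = 3*17 + 1
17 = 17*1 + 0  (stop)
So 27533/5382 = [5; 8, 1, 1, 1, 3, 3, 17].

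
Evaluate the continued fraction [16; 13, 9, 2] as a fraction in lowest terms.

Using pₖ = aₖpₖ₋₁ + pₖ₋₂ and qₖ = aₖqₖ₋₁ + qₖ₋₂:
  k=0: a=16, p=16, q=1
  k=1: a=13, p=209, q=13
  k=2: a=9, p=1897, q=118
  k=3: a=2, p=4003, q=249

4003/249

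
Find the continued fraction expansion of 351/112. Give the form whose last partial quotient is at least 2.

[3; 7, 2, 7]

351 = 3·112 + 15
112 = 7·15 + 7
15 = 2·7 + 1
7 = 7·1 + 0  (stop)
So 351/112 = [3; 7, 2, 7].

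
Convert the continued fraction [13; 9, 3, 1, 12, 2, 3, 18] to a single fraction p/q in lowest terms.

Using pₖ = aₖpₖ₋₁ + pₖ₋₂ and qₖ = aₖqₖ₋₁ + qₖ₋₂:
  k=0: a=13, p=13, q=1
  k=1: a=9, p=118, q=9
  k=2: a=3, p=367, q=28
  k=3: a=1, p=485, q=37
  k=4: a=12, p=6187, q=472
  k=5: a=2, p=12859, q=981
  k=6: a=3, p=44764, q=3415
  k=7: a=18, p=818611, q=62451

818611/62451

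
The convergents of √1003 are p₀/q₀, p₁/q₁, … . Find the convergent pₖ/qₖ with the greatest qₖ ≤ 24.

√1003 = [31; 1, 2, 31, 2, 1, 62, …] (period length 6).
Convergents:
  p_0/q_0 = 31/1
  p_1/q_1 = 32/1
  p_2/q_2 = 95/3
  p_3/q_3 = 2977/94
q_2 = 3 ≤ 24 < 94 = q_3, so the answer is 95/3.

95/3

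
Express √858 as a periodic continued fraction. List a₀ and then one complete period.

a₀ = ⌊√858⌋ = 29.

[29; 3, 2, 3, 58]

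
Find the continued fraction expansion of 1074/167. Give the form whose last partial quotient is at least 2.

[6; 2, 3, 7, 1, 2]

1074 = 6·167 + 72
167 = 2·72 + 23
72 = 3·23 + 3
23 = 7·3 + 2
3 = 1·2 + 1
2 = 2·1 + 0  (stop)
So 1074/167 = [6; 2, 3, 7, 1, 2].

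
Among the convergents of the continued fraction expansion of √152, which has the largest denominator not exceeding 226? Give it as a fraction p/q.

√152 = [12; 3, 24, …] (period length 2).
Convergents:
  p_0/q_0 = 12/1
  p_1/q_1 = 37/3
  p_2/q_2 = 900/73
  p_3/q_3 = 2737/222
  p_4/q_4 = 66588/5401
q_3 = 222 ≤ 226 < 5401 = q_4, so the answer is 2737/222.

2737/222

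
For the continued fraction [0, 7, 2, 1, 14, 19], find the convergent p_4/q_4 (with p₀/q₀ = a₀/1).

44/323

Using pₖ = aₖpₖ₋₁ + pₖ₋₂, qₖ = aₖqₖ₋₁ + qₖ₋₂ (with p₋₁=1, p₋₂=0, q₋₁=0, q₋₂=1):
  k=0: a=0, p=0, q=1
  k=1: a=7, p=1, q=7
  k=2: a=2, p=2, q=15
  k=3: a=1, p=3, q=22
  k=4: a=14, p=44, q=323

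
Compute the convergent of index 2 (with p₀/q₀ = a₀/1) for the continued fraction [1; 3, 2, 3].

9/7

Using pₖ = aₖpₖ₋₁ + pₖ₋₂, qₖ = aₖqₖ₋₁ + qₖ₋₂ (with p₋₁=1, p₋₂=0, q₋₁=0, q₋₂=1):
  k=0: a=1, p=1, q=1
  k=1: a=3, p=4, q=3
  k=2: a=2, p=9, q=7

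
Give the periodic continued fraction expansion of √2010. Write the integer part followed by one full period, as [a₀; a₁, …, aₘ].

a₀ = ⌊√2010⌋ = 44.
With m₀=0, d₀=1 and mₖ₊₁ = dₖaₖ − mₖ, dₖ₊₁ = (n − mₖ₊₁²)/dₖ, aₖ₊₁ = ⌊(a₀+mₖ₊₁)/dₖ₊₁⌋:
  k=1: m=44, d=74, a=1
  k=2: m=30, d=15, a=4
  k=3: m=30, d=74, a=1
  k=4: m=44, d=1, a=88
d=1 and a=2a₀=88 at k=4, so the next step gives (m, d) = (44, 74) again — its k=1 value — and the period has length 4.

[44; 1, 4, 1, 88]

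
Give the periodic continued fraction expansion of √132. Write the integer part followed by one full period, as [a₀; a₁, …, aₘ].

[11; 2, 22]

a₀ = ⌊√132⌋ = 11.
With m₀=0, d₀=1 and mₖ₊₁ = dₖaₖ − mₖ, dₖ₊₁ = (n − mₖ₊₁²)/dₖ, aₖ₊₁ = ⌊(a₀+mₖ₊₁)/dₖ₊₁⌋:
  k=1: m=11, d=11, a=2
  k=2: m=11, d=1, a=22
d=1 and a=2a₀=22 at k=2, so the next step gives (m, d) = (11, 11) again — its k=1 value — and the period has length 2.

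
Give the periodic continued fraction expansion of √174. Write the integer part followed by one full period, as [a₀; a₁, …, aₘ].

[13; 5, 4, 5, 26]

a₀ = ⌊√174⌋ = 13.
With m₀=0, d₀=1 and mₖ₊₁ = dₖaₖ − mₖ, dₖ₊₁ = (n − mₖ₊₁²)/dₖ, aₖ₊₁ = ⌊(a₀+mₖ₊₁)/dₖ₊₁⌋:
  k=1: m=13, d=5, a=5
  k=2: m=12, d=6, a=4
  k=3: m=12, d=5, a=5
  k=4: m=13, d=1, a=26
d=1 and a=2a₀=26 at k=4, so the next step gives (m, d) = (13, 5) again — its k=1 value — and the period has length 4.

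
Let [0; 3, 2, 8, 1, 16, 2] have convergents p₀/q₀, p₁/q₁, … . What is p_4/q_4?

19/66

Using pₖ = aₖpₖ₋₁ + pₖ₋₂, qₖ = aₖqₖ₋₁ + qₖ₋₂ (with p₋₁=1, p₋₂=0, q₋₁=0, q₋₂=1):
  k=0: a=0, p=0, q=1
  k=1: a=3, p=1, q=3
  k=2: a=2, p=2, q=7
  k=3: a=8, p=17, q=59
  k=4: a=1, p=19, q=66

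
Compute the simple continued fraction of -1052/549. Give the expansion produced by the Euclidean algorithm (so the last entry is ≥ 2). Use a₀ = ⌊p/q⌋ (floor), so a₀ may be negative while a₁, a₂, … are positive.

-1052 = -2×549 + 46
549 = 11×46 + 43
46 = 1×43 + 3
43 = 14×3 + 1
3 = 3×1 + 0  (stop)
So -1052/549 = [-2; 11, 1, 14, 3].

[-2; 11, 1, 14, 3]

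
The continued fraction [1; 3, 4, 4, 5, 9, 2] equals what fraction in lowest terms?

7307/5582

Using pₖ = aₖpₖ₋₁ + pₖ₋₂ and qₖ = aₖqₖ₋₁ + qₖ₋₂:
  k=0: a=1, p=1, q=1
  k=1: a=3, p=4, q=3
  k=2: a=4, p=17, q=13
  k=3: a=4, p=72, q=55
  k=4: a=5, p=377, q=288
  k=5: a=9, p=3465, q=2647
  k=6: a=2, p=7307, q=5582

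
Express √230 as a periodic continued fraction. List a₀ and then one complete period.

a₀ = ⌊√230⌋ = 15.
With m₀=0, d₀=1 and mₖ₊₁ = dₖaₖ − mₖ, dₖ₊₁ = (n − mₖ₊₁²)/dₖ, aₖ₊₁ = ⌊(a₀+mₖ₊₁)/dₖ₊₁⌋:
  k=1: m=15, d=5, a=6
  k=2: m=15, d=1, a=30
d=1 and a=2a₀=30 at k=2, so the next step gives (m, d) = (15, 5) again — its k=1 value — and the period has length 2.

[15; 6, 30]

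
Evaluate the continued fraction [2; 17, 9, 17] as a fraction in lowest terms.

5424/2635

Fold from the inside: start with 17/1.
  9 + 1/17 = 154/17
  17 + 17/154 = 2635/154
  2 + 154/2635 = 5424/2635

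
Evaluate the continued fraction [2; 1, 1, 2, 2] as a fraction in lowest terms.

Fold from the inside: start with 2/1.
  2 + 1/2 = 5/2
  1 + 2/5 = 7/5
  1 + 5/7 = 12/7
  2 + 7/12 = 31/12

31/12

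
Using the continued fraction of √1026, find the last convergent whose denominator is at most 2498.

65632/2049

√1026 = [32; 32, 64, …] (period length 2).
Convergents:
  p_0/q_0 = 32/1
  p_1/q_1 = 1025/32
  p_2/q_2 = 65632/2049
  p_3/q_3 = 2101249/65600
q_2 = 2049 ≤ 2498 < 65600 = q_3, so the answer is 65632/2049.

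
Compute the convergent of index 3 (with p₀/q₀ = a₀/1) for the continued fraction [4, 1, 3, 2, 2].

Using pₖ = aₖpₖ₋₁ + pₖ₋₂, qₖ = aₖqₖ₋₁ + qₖ₋₂ (with p₋₁=1, p₋₂=0, q₋₁=0, q₋₂=1):
  k=0: a=4, p=4, q=1
  k=1: a=1, p=5, q=1
  k=2: a=3, p=19, q=4
  k=3: a=2, p=43, q=9

43/9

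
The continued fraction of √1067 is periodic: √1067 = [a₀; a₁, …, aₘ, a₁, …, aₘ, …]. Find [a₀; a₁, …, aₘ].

a₀ = ⌊√1067⌋ = 32.
With m₀=0, d₀=1 and mₖ₊₁ = dₖaₖ − mₖ, dₖ₊₁ = (n − mₖ₊₁²)/dₖ, aₖ₊₁ = ⌊(a₀+mₖ₊₁)/dₖ₊₁⌋:
  k=1: m=32, d=43, a=1
  k=2: m=11, d=22, a=1
  k=3: m=11, d=43, a=1
  k=4: m=32, d=1, a=64
d=1 and a=2a₀=64 at k=4, so the next step gives (m, d) = (32, 43) again — its k=1 value — and the period has length 4.

[32; 1, 1, 1, 64]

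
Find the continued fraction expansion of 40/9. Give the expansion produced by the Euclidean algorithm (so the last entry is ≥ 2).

[4; 2, 4]

40 = 4*9 + 4
9 = 2*4 + 1
4 = 4*1 + 0  (stop)
So 40/9 = [4; 2, 4].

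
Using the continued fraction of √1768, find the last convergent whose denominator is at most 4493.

√1768 = [42; 21, 84, …] (period length 2).
Convergents:
  p_0/q_0 = 42/1
  p_1/q_1 = 883/21
  p_2/q_2 = 74214/1765
  p_3/q_3 = 1559377/37086
q_2 = 1765 ≤ 4493 < 37086 = q_3, so the answer is 74214/1765.

74214/1765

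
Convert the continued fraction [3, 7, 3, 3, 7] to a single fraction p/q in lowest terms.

Using pₖ = aₖpₖ₋₁ + pₖ₋₂ and qₖ = aₖqₖ₋₁ + qₖ₋₂:
  k=0: a=3, p=3, q=1
  k=1: a=7, p=22, q=7
  k=2: a=3, p=69, q=22
  k=3: a=3, p=229, q=73
  k=4: a=7, p=1672, q=533

1672/533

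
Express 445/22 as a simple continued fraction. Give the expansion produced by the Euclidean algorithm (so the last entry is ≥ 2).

445 = 20×22 + 5
22 = 4×5 + 2
5 = 2×2 + 1
2 = 2×1 + 0  (stop)
So 445/22 = [20; 4, 2, 2].

[20; 4, 2, 2]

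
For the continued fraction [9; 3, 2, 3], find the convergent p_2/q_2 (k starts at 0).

65/7

Using pₖ = aₖpₖ₋₁ + pₖ₋₂, qₖ = aₖqₖ₋₁ + qₖ₋₂ (with p₋₁=1, p₋₂=0, q₋₁=0, q₋₂=1):
  k=0: a=9, p=9, q=1
  k=1: a=3, p=28, q=3
  k=2: a=2, p=65, q=7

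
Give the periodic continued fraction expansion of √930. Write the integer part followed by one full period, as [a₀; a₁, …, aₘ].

[30; 2, 60]

a₀ = ⌊√930⌋ = 30.
With m₀=0, d₀=1 and mₖ₊₁ = dₖaₖ − mₖ, dₖ₊₁ = (n − mₖ₊₁²)/dₖ, aₖ₊₁ = ⌊(a₀+mₖ₊₁)/dₖ₊₁⌋:
  k=1: m=30, d=30, a=2
  k=2: m=30, d=1, a=60
d=1 and a=2a₀=60 at k=2, so the next step gives (m, d) = (30, 30) again — its k=1 value — and the period has length 2.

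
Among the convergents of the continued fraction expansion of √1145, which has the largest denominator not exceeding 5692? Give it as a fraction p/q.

√1145 = [33; 1, 5, 5, 1, 66, …] (period length 5).
Convergents:
  p_0/q_0 = 33/1
  p_1/q_1 = 34/1
  p_2/q_2 = 203/6
  p_3/q_3 = 1049/31
  p_4/q_4 = 1252/37
  p_5/q_5 = 83681/2473
  p_6/q_6 = 84933/2510
  p_7/q_7 = 508346/15023
q_6 = 2510 ≤ 5692 < 15023 = q_7, so the answer is 84933/2510.

84933/2510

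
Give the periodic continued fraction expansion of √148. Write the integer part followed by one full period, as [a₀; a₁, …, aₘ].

a₀ = ⌊√148⌋ = 12.
With m₀=0, d₀=1 and mₖ₊₁ = dₖaₖ − mₖ, dₖ₊₁ = (n − mₖ₊₁²)/dₖ, aₖ₊₁ = ⌊(a₀+mₖ₊₁)/dₖ₊₁⌋:
  k=1: m=12, d=4, a=6
  k=2: m=12, d=1, a=24
d=1 and a=2a₀=24 at k=2, so the next step gives (m, d) = (12, 4) again — its k=1 value — and the period has length 2.

[12; 6, 24]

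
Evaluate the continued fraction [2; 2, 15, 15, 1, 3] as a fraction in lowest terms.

Using pₖ = aₖpₖ₋₁ + pₖ₋₂ and qₖ = aₖqₖ₋₁ + qₖ₋₂:
  k=0: a=2, p=2, q=1
  k=1: a=2, p=5, q=2
  k=2: a=15, p=77, q=31
  k=3: a=15, p=1160, q=467
  k=4: a=1, p=1237, q=498
  k=5: a=3, p=4871, q=1961

4871/1961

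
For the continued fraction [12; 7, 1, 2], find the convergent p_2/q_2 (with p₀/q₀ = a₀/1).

97/8

Using pₖ = aₖpₖ₋₁ + pₖ₋₂, qₖ = aₖqₖ₋₁ + qₖ₋₂ (with p₋₁=1, p₋₂=0, q₋₁=0, q₋₂=1):
  k=0: a=12, p=12, q=1
  k=1: a=7, p=85, q=7
  k=2: a=1, p=97, q=8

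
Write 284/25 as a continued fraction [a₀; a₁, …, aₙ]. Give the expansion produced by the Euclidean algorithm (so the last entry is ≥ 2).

[11; 2, 1, 3, 2]

284 = 11*25 + 9
25 = 2*9 + 7
9 = 1*7 + 2
7 = 3*2 + 1
2 = 2*1 + 0  (stop)
So 284/25 = [11; 2, 1, 3, 2].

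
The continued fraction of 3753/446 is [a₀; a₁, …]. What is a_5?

3

3753 = 8·446 + 185   →  a_0 = 8
446 = 2·185 + 76   →  a_1 = 2
185 = 2·76 + 33   →  a_2 = 2
76 = 2·33 + 10   →  a_3 = 2
33 = 3·10 + 3   →  a_4 = 3
10 = 3·3 + 1   →  a_5 = 3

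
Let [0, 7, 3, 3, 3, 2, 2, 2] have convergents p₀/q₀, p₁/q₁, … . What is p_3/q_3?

Using pₖ = aₖpₖ₋₁ + pₖ₋₂, qₖ = aₖqₖ₋₁ + qₖ₋₂ (with p₋₁=1, p₋₂=0, q₋₁=0, q₋₂=1):
  k=0: a=0, p=0, q=1
  k=1: a=7, p=1, q=7
  k=2: a=3, p=3, q=22
  k=3: a=3, p=10, q=73

10/73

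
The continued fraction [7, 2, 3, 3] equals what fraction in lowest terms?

171/23

Using pₖ = aₖpₖ₋₁ + pₖ₋₂ and qₖ = aₖqₖ₋₁ + qₖ₋₂:
  k=0: a=7, p=7, q=1
  k=1: a=2, p=15, q=2
  k=2: a=3, p=52, q=7
  k=3: a=3, p=171, q=23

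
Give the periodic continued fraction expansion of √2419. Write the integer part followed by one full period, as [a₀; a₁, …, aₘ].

[49; 5, 2, 5, 98]

a₀ = ⌊√2419⌋ = 49.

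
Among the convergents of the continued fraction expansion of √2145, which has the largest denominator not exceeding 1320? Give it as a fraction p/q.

√2145 = [46; 3, 5, 2, 5, 3, 92, …] (period length 6).
Convergents:
  p_0/q_0 = 46/1
  p_1/q_1 = 139/3
  p_2/q_2 = 741/16
  p_3/q_3 = 1621/35
  p_4/q_4 = 8846/191
  p_5/q_5 = 28159/608
  p_6/q_6 = 2599474/56127
q_5 = 608 ≤ 1320 < 56127 = q_6, so the answer is 28159/608.

28159/608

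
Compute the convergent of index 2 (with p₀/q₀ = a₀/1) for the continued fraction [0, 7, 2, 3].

2/15

Using pₖ = aₖpₖ₋₁ + pₖ₋₂, qₖ = aₖqₖ₋₁ + qₖ₋₂ (with p₋₁=1, p₋₂=0, q₋₁=0, q₋₂=1):
  k=0: a=0, p=0, q=1
  k=1: a=7, p=1, q=7
  k=2: a=2, p=2, q=15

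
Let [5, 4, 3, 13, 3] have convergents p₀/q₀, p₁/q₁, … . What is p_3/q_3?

905/173

Using pₖ = aₖpₖ₋₁ + pₖ₋₂, qₖ = aₖqₖ₋₁ + qₖ₋₂ (with p₋₁=1, p₋₂=0, q₋₁=0, q₋₂=1):
  k=0: a=5, p=5, q=1
  k=1: a=4, p=21, q=4
  k=2: a=3, p=68, q=13
  k=3: a=13, p=905, q=173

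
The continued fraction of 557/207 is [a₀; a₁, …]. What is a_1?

557 = 2·207 + 143   →  a_0 = 2
207 = 1·143 + 64   →  a_1 = 1

1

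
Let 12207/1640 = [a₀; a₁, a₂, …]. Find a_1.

2

12207 = 7·1640 + 727   →  a_0 = 7
1640 = 2·727 + 186   →  a_1 = 2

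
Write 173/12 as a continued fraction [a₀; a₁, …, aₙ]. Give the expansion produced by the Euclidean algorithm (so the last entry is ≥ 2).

[14; 2, 2, 2]

173 = 14·12 + 5
12 = 2·5 + 2
5 = 2·2 + 1
2 = 2·1 + 0  (stop)
So 173/12 = [14; 2, 2, 2].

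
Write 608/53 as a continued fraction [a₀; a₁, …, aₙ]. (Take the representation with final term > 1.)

[11; 2, 8, 3]

608 = 11*53 + 25
53 = 2*25 + 3
25 = 8*3 + 1
3 = 3*1 + 0  (stop)
So 608/53 = [11; 2, 8, 3].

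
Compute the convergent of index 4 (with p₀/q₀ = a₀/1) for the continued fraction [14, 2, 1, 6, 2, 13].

617/43

Using pₖ = aₖpₖ₋₁ + pₖ₋₂, qₖ = aₖqₖ₋₁ + qₖ₋₂ (with p₋₁=1, p₋₂=0, q₋₁=0, q₋₂=1):
  k=0: a=14, p=14, q=1
  k=1: a=2, p=29, q=2
  k=2: a=1, p=43, q=3
  k=3: a=6, p=287, q=20
  k=4: a=2, p=617, q=43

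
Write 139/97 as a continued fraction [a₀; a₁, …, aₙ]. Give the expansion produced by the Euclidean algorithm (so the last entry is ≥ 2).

[1; 2, 3, 4, 3]

139 = 1·97 + 42
97 = 2·42 + 13
42 = 3·13 + 3
13 = 4·3 + 1
3 = 3·1 + 0  (stop)
So 139/97 = [1; 2, 3, 4, 3].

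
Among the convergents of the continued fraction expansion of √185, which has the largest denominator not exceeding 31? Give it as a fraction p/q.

√185 = [13; 1, 1, 1, 1, 26, …] (period length 5).
Convergents:
  p_0/q_0 = 13/1
  p_1/q_1 = 14/1
  p_2/q_2 = 27/2
  p_3/q_3 = 41/3
  p_4/q_4 = 68/5
  p_5/q_5 = 1809/133
q_4 = 5 ≤ 31 < 133 = q_5, so the answer is 68/5.

68/5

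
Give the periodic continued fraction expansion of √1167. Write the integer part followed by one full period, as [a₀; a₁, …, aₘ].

[34; 6, 5, 11, 5, 6, 68]

a₀ = ⌊√1167⌋ = 34.
With m₀=0, d₀=1 and mₖ₊₁ = dₖaₖ − mₖ, dₖ₊₁ = (n − mₖ₊₁²)/dₖ, aₖ₊₁ = ⌊(a₀+mₖ₊₁)/dₖ₊₁⌋:
  k=1: m=34, d=11, a=6
  k=2: m=32, d=13, a=5
  k=3: m=33, d=6, a=11
  k=4: m=33, d=13, a=5
  k=5: m=32, d=11, a=6
  k=6: m=34, d=1, a=68
d=1 and a=2a₀=68 at k=6, so the next step gives (m, d) = (34, 11) again — its k=1 value — and the period has length 6.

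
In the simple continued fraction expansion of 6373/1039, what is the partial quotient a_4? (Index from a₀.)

6373 = 6·1039 + 139   →  a_0 = 6
1039 = 7·139 + 66   →  a_1 = 7
139 = 2·66 + 7   →  a_2 = 2
66 = 9·7 + 3   →  a_3 = 9
7 = 2·3 + 1   →  a_4 = 2

2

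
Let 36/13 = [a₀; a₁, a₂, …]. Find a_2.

3

36 = 2·13 + 10   →  a_0 = 2
13 = 1·10 + 3   →  a_1 = 1
10 = 3·3 + 1   →  a_2 = 3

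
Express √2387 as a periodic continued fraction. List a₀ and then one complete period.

a₀ = ⌊√2387⌋ = 48.
With m₀=0, d₀=1 and mₖ₊₁ = dₖaₖ − mₖ, dₖ₊₁ = (n − mₖ₊₁²)/dₖ, aₖ₊₁ = ⌊(a₀+mₖ₊₁)/dₖ₊₁⌋:
  k=1: m=48, d=83, a=1
  k=2: m=35, d=14, a=5
  k=3: m=35, d=83, a=1
  k=4: m=48, d=1, a=96
d=1 and a=2a₀=96 at k=4, so the next step gives (m, d) = (48, 83) again — its k=1 value — and the period has length 4.

[48; 1, 5, 1, 96]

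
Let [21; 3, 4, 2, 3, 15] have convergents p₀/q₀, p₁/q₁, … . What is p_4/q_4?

2131/100

Using pₖ = aₖpₖ₋₁ + pₖ₋₂, qₖ = aₖqₖ₋₁ + qₖ₋₂ (with p₋₁=1, p₋₂=0, q₋₁=0, q₋₂=1):
  k=0: a=21, p=21, q=1
  k=1: a=3, p=64, q=3
  k=2: a=4, p=277, q=13
  k=3: a=2, p=618, q=29
  k=4: a=3, p=2131, q=100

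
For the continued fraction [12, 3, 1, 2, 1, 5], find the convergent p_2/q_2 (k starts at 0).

Using pₖ = aₖpₖ₋₁ + pₖ₋₂, qₖ = aₖqₖ₋₁ + qₖ₋₂ (with p₋₁=1, p₋₂=0, q₋₁=0, q₋₂=1):
  k=0: a=12, p=12, q=1
  k=1: a=3, p=37, q=3
  k=2: a=1, p=49, q=4

49/4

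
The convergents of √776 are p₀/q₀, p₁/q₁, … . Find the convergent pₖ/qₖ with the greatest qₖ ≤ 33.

√776 = [27; 1, 5, 1, 54, …] (period length 4).
Convergents:
  p_0/q_0 = 27/1
  p_1/q_1 = 28/1
  p_2/q_2 = 167/6
  p_3/q_3 = 195/7
  p_4/q_4 = 10697/384
q_3 = 7 ≤ 33 < 384 = q_4, so the answer is 195/7.

195/7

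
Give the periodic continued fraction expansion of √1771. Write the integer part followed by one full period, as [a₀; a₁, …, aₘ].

[42; 12, 84]

a₀ = ⌊√1771⌋ = 42.
With m₀=0, d₀=1 and mₖ₊₁ = dₖaₖ − mₖ, dₖ₊₁ = (n − mₖ₊₁²)/dₖ, aₖ₊₁ = ⌊(a₀+mₖ₊₁)/dₖ₊₁⌋:
  k=1: m=42, d=7, a=12
  k=2: m=42, d=1, a=84
d=1 and a=2a₀=84 at k=2, so the next step gives (m, d) = (42, 7) again — its k=1 value — and the period has length 2.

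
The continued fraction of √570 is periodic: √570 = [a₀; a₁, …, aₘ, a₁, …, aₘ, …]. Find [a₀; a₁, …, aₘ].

a₀ = ⌊√570⌋ = 23.
With m₀=0, d₀=1 and mₖ₊₁ = dₖaₖ − mₖ, dₖ₊₁ = (n − mₖ₊₁²)/dₖ, aₖ₊₁ = ⌊(a₀+mₖ₊₁)/dₖ₊₁⌋:
  k=1: m=23, d=41, a=1
  k=2: m=18, d=6, a=6
  k=3: m=18, d=41, a=1
  k=4: m=23, d=1, a=46
d=1 and a=2a₀=46 at k=4, so the next step gives (m, d) = (23, 41) again — its k=1 value — and the period has length 4.

[23; 1, 6, 1, 46]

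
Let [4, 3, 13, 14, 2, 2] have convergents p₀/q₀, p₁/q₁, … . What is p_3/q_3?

Using pₖ = aₖpₖ₋₁ + pₖ₋₂, qₖ = aₖqₖ₋₁ + qₖ₋₂ (with p₋₁=1, p₋₂=0, q₋₁=0, q₋₂=1):
  k=0: a=4, p=4, q=1
  k=1: a=3, p=13, q=3
  k=2: a=13, p=173, q=40
  k=3: a=14, p=2435, q=563

2435/563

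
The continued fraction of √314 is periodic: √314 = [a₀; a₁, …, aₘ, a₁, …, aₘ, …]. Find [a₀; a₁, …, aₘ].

[17; 1, 2, 1, 1, 2, 1, 34]

a₀ = ⌊√314⌋ = 17.
With m₀=0, d₀=1 and mₖ₊₁ = dₖaₖ − mₖ, dₖ₊₁ = (n − mₖ₊₁²)/dₖ, aₖ₊₁ = ⌊(a₀+mₖ₊₁)/dₖ₊₁⌋:
  k=1: m=17, d=25, a=1
  k=2: m=8, d=10, a=2
  k=3: m=12, d=17, a=1
  k=4: m=5, d=17, a=1
  k=5: m=12, d=10, a=2
  k=6: m=8, d=25, a=1
  k=7: m=17, d=1, a=34
d=1 and a=2a₀=34 at k=7, so the next step gives (m, d) = (17, 25) again — its k=1 value — and the period has length 7.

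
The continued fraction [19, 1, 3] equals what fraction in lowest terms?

79/4

Using pₖ = aₖpₖ₋₁ + pₖ₋₂ and qₖ = aₖqₖ₋₁ + qₖ₋₂:
  k=0: a=19, p=19, q=1
  k=1: a=1, p=20, q=1
  k=2: a=3, p=79, q=4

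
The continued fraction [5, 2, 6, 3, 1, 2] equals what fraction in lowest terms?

814/149

Fold from the inside: start with 2/1.
  1 + 1/2 = 3/2
  3 + 2/3 = 11/3
  6 + 3/11 = 69/11
  2 + 11/69 = 149/69
  5 + 69/149 = 814/149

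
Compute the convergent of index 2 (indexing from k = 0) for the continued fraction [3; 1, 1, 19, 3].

7/2

Using pₖ = aₖpₖ₋₁ + pₖ₋₂, qₖ = aₖqₖ₋₁ + qₖ₋₂ (with p₋₁=1, p₋₂=0, q₋₁=0, q₋₂=1):
  k=0: a=3, p=3, q=1
  k=1: a=1, p=4, q=1
  k=2: a=1, p=7, q=2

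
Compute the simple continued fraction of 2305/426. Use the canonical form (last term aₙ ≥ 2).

[5; 2, 2, 3, 3, 3, 2]

2305 = 5×426 + 175
426 = 2×175 + 76
175 = 2×76 + 23
76 = 3×23 + 7
23 = 3×7 + 2
7 = 3×2 + 1
2 = 2×1 + 0  (stop)
So 2305/426 = [5; 2, 2, 3, 3, 3, 2].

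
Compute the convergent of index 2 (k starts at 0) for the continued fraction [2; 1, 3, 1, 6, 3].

11/4

Using pₖ = aₖpₖ₋₁ + pₖ₋₂, qₖ = aₖqₖ₋₁ + qₖ₋₂ (with p₋₁=1, p₋₂=0, q₋₁=0, q₋₂=1):
  k=0: a=2, p=2, q=1
  k=1: a=1, p=3, q=1
  k=2: a=3, p=11, q=4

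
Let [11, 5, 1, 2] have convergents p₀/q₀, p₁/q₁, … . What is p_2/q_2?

Using pₖ = aₖpₖ₋₁ + pₖ₋₂, qₖ = aₖqₖ₋₁ + qₖ₋₂ (with p₋₁=1, p₋₂=0, q₋₁=0, q₋₂=1):
  k=0: a=11, p=11, q=1
  k=1: a=5, p=56, q=5
  k=2: a=1, p=67, q=6

67/6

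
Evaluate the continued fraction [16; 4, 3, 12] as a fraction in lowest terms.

Using pₖ = aₖpₖ₋₁ + pₖ₋₂ and qₖ = aₖqₖ₋₁ + qₖ₋₂:
  k=0: a=16, p=16, q=1
  k=1: a=4, p=65, q=4
  k=2: a=3, p=211, q=13
  k=3: a=12, p=2597, q=160

2597/160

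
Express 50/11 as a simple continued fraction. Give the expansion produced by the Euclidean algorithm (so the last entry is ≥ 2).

50 = 4*11 + 6
11 = 1*6 + 5
6 = 1*5 + 1
5 = 5*1 + 0  (stop)
So 50/11 = [4; 1, 1, 5].

[4; 1, 1, 5]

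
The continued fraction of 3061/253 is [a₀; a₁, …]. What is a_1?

10

3061 = 12·253 + 25   →  a_0 = 12
253 = 10·25 + 3   →  a_1 = 10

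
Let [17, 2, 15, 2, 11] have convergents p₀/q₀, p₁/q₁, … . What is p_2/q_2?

Using pₖ = aₖpₖ₋₁ + pₖ₋₂, qₖ = aₖqₖ₋₁ + qₖ₋₂ (with p₋₁=1, p₋₂=0, q₋₁=0, q₋₂=1):
  k=0: a=17, p=17, q=1
  k=1: a=2, p=35, q=2
  k=2: a=15, p=542, q=31

542/31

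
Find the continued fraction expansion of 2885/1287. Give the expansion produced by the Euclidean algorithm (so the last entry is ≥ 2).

[2; 4, 7, 4, 3, 3]

2885 = 2*1287 + 311
1287 = 4*311 + 43
311 = 7*43 + 10
43 = 4*10 + 3
10 = 3*3 + 1
3 = 3*1 + 0  (stop)
So 2885/1287 = [2; 4, 7, 4, 3, 3].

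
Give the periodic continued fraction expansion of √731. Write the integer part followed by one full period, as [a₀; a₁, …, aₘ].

[27; 27, 54]

a₀ = ⌊√731⌋ = 27.
With m₀=0, d₀=1 and mₖ₊₁ = dₖaₖ − mₖ, dₖ₊₁ = (n − mₖ₊₁²)/dₖ, aₖ₊₁ = ⌊(a₀+mₖ₊₁)/dₖ₊₁⌋:
  k=1: m=27, d=2, a=27
  k=2: m=27, d=1, a=54
d=1 and a=2a₀=54 at k=2, so the next step gives (m, d) = (27, 2) again — its k=1 value — and the period has length 2.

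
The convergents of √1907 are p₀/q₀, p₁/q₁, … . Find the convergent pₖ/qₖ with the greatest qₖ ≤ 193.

5677/130

√1907 = [43; 1, 2, 43, 2, 1, 86, …] (period length 6).
Convergents:
  p_0/q_0 = 43/1
  p_1/q_1 = 44/1
  p_2/q_2 = 131/3
  p_3/q_3 = 5677/130
  p_4/q_4 = 11485/263
q_3 = 130 ≤ 193 < 263 = q_4, so the answer is 5677/130.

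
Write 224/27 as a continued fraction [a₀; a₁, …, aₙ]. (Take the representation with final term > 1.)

[8; 3, 2, 1, 2]

224 = 8×27 + 8
27 = 3×8 + 3
8 = 2×3 + 2
3 = 1×2 + 1
2 = 2×1 + 0  (stop)
So 224/27 = [8; 3, 2, 1, 2].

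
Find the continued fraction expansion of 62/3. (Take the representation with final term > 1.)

62 = 20*3 + 2
3 = 1*2 + 1
2 = 2*1 + 0  (stop)
So 62/3 = [20; 1, 2].

[20; 1, 2]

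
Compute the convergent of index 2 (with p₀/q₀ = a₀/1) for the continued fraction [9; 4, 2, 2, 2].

Using pₖ = aₖpₖ₋₁ + pₖ₋₂, qₖ = aₖqₖ₋₁ + qₖ₋₂ (with p₋₁=1, p₋₂=0, q₋₁=0, q₋₂=1):
  k=0: a=9, p=9, q=1
  k=1: a=4, p=37, q=4
  k=2: a=2, p=83, q=9

83/9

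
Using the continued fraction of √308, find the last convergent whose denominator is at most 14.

193/11

√308 = [17; 1, 1, 4, 1, 1, 34, …] (period length 6).
Convergents:
  p_0/q_0 = 17/1
  p_1/q_1 = 18/1
  p_2/q_2 = 35/2
  p_3/q_3 = 158/9
  p_4/q_4 = 193/11
  p_5/q_5 = 351/20
q_4 = 11 ≤ 14 < 20 = q_5, so the answer is 193/11.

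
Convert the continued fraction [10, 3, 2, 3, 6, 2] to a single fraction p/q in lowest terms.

Fold from the inside: start with 2/1.
  6 + 1/2 = 13/2
  3 + 2/13 = 41/13
  2 + 13/41 = 95/41
  3 + 41/95 = 326/95
  10 + 95/326 = 3355/326

3355/326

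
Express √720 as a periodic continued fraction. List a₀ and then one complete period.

a₀ = ⌊√720⌋ = 26.
With m₀=0, d₀=1 and mₖ₊₁ = dₖaₖ − mₖ, dₖ₊₁ = (n − mₖ₊₁²)/dₖ, aₖ₊₁ = ⌊(a₀+mₖ₊₁)/dₖ₊₁⌋:
  k=1: m=26, d=44, a=1
  k=2: m=18, d=9, a=4
  k=3: m=18, d=44, a=1
  k=4: m=26, d=1, a=52
d=1 and a=2a₀=52 at k=4, so the next step gives (m, d) = (26, 44) again — its k=1 value — and the period has length 4.

[26; 1, 4, 1, 52]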